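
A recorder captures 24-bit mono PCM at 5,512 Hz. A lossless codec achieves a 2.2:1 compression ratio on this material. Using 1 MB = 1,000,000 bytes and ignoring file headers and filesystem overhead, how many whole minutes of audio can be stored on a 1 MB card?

Uncompressed byte rate = 5,512 × 3 × 1 = 16,536 bytes/s.
After 2.2:1 compression, effective rate ≈ 7516.36 bytes/s.
Capacity = 1 × 1,000,000 = 1,000,000 bytes.
1,000,000 / effective rate ≈ 133.04 s → 2 minutes.

2 minutes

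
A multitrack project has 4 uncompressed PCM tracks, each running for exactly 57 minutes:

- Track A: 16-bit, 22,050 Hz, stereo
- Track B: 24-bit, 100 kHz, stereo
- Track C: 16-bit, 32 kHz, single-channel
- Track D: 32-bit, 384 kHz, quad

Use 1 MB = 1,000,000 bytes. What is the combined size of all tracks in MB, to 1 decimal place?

23585.0 MB

exactly 57 minutes = 3,420 s.
Track A: 22,050 × 3,420 × 2 × 2 = 301,644,000 bytes.
Track B: 100,000 × 3,420 × 3 × 2 = 2,052,000,000 bytes.
Track C: 32,000 × 3,420 × 2 × 1 = 218,880,000 bytes.
Track D: 384,000 × 3,420 × 4 × 4 = 21,012,480,000 bytes.
Total = 23,585,004,000 bytes = 23585.0 MB.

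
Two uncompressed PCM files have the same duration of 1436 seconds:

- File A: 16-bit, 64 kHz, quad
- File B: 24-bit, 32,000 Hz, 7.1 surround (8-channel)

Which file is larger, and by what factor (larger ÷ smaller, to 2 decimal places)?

File B, by a factor of 1.50

File A: 64,000 × 2 × 4 = 512,000 bytes/s.
File B: 32,000 × 3 × 8 = 768,000 bytes/s.
File B is larger; ratio = 1,102,848,000 / 735,232,000 = 1.50.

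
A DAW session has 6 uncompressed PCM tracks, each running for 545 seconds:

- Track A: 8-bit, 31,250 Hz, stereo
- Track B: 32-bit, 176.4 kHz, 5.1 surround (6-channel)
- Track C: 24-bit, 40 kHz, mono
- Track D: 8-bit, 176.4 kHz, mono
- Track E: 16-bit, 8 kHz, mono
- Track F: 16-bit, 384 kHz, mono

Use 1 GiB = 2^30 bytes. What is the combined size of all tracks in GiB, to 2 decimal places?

2.73 GiB

Track A: 31,250 × 545 × 1 × 2 = 34,062,500 bytes.
Track B: 176,400 × 545 × 4 × 6 = 2,307,312,000 bytes.
Track C: 40,000 × 545 × 3 × 1 = 65,400,000 bytes.
Track D: 176,400 × 545 × 1 × 1 = 96,138,000 bytes.
Track E: 8,000 × 545 × 2 × 1 = 8,720,000 bytes.
Track F: 384,000 × 545 × 2 × 1 = 418,560,000 bytes.
Total = 2,930,192,500 bytes = 2.73 GiB.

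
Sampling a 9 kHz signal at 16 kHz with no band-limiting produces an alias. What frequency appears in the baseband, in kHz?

Nyquist = 16,000/2 = 8,000 Hz; 9,000 Hz exceeds it.
Alias = |9,000 − 1×16,000| = |9,000 − 16,000| = 7,000 Hz = 7 kHz.

7 kHz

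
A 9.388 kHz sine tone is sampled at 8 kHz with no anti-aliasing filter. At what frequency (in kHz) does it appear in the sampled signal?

Nyquist = 8,000/2 = 4,000 Hz; 9,388 Hz exceeds it.
Alias = |9,388 − 1×8,000| = |9,388 − 8,000| = 1,388 Hz = 1.388 kHz.

1.388 kHz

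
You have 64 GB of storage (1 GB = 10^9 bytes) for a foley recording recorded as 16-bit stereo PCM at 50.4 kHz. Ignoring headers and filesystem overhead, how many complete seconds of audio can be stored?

Uncompressed byte rate = 50,400 × 2 × 2 = 201,600 bytes/s.
Capacity = 64 × 1,000,000,000 = 64,000,000,000 bytes.
64,000,000,000 / 201,600 ≈ 317460.32 s → 317,460 seconds.

317,460 seconds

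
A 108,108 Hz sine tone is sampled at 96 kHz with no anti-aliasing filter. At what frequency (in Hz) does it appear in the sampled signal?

Nyquist = 96,000/2 = 48,000 Hz; 108,108 Hz exceeds it.
Alias = |108,108 − 1×96,000| = |108,108 − 96,000| = 12,108 Hz.

12,108 Hz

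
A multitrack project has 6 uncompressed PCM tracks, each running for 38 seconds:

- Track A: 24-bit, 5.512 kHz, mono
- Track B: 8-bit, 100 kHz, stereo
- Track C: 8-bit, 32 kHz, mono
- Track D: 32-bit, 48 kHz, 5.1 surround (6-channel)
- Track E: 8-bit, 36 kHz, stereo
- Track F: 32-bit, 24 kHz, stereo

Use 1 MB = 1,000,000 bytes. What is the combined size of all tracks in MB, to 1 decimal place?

63.3 MB

Track A: 5,512 × 38 × 3 × 1 = 628,368 bytes.
Track B: 100,000 × 38 × 1 × 2 = 7,600,000 bytes.
Track C: 32,000 × 38 × 1 × 1 = 1,216,000 bytes.
Track D: 48,000 × 38 × 4 × 6 = 43,776,000 bytes.
Track E: 36,000 × 38 × 1 × 2 = 2,736,000 bytes.
Track F: 24,000 × 38 × 4 × 2 = 7,296,000 bytes.
Total = 63,252,368 bytes = 63.3 MB.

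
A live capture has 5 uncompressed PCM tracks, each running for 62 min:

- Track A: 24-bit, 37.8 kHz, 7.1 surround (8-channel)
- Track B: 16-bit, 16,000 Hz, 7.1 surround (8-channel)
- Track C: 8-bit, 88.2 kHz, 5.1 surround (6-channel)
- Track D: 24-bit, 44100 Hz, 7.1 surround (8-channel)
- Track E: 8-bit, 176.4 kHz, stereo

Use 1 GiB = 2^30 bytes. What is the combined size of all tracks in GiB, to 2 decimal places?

62 min = 3,720 s.
Track A: 37,800 × 3,720 × 3 × 8 = 3,374,784,000 bytes.
Track B: 16,000 × 3,720 × 2 × 8 = 952,320,000 bytes.
Track C: 88,200 × 3,720 × 1 × 6 = 1,968,624,000 bytes.
Track D: 44,100 × 3,720 × 3 × 8 = 3,937,248,000 bytes.
Track E: 176,400 × 3,720 × 1 × 2 = 1,312,416,000 bytes.
Total = 11,545,392,000 bytes = 10.75 GiB.

10.75 GiB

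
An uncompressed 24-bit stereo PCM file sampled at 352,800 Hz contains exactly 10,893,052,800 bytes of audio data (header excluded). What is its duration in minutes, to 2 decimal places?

Byte rate = 352,800 × 3 × 2 = 2,116,800 bytes/s.
Duration = 10,893,052,800 / 2,116,800 = 5,146 s.
5,146 s / 60 = 85.77 minutes.

85.77 minutes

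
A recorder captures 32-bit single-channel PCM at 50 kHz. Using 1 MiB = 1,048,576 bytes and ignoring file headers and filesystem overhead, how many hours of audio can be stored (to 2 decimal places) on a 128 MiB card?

Uncompressed byte rate = 50,000 × 4 × 1 = 200,000 bytes/s.
Capacity = 128 × 1,048,576 = 134,217,728 bytes.
134,217,728 / 200,000 ≈ 671.09 s → 0.19 hours.

0.19 hours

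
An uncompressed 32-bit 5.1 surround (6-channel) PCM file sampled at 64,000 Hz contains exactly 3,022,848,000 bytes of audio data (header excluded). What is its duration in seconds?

Byte rate = 64,000 × 4 × 6 = 1,536,000 bytes/s.
Duration = 3,022,848,000 / 1,536,000 = 1,968 s.

1,968 seconds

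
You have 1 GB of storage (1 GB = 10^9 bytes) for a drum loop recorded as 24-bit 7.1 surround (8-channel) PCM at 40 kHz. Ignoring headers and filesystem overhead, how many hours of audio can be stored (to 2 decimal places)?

Uncompressed byte rate = 40,000 × 3 × 8 = 960,000 bytes/s.
Capacity = 1 × 1,000,000,000 = 1,000,000,000 bytes.
1,000,000,000 / 960,000 ≈ 1041.67 s → 0.29 hours.

0.29 hours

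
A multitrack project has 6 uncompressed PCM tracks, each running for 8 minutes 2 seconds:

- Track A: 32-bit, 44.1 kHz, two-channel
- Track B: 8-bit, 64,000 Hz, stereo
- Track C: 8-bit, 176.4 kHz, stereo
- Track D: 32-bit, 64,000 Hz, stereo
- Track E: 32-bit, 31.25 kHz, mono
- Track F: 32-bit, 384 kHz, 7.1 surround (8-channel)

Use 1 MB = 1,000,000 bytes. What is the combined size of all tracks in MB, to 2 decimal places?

8 minutes 2 seconds = 482 s.
Track A: 44,100 × 482 × 4 × 2 = 170,049,600 bytes.
Track B: 64,000 × 482 × 1 × 2 = 61,696,000 bytes.
Track C: 176,400 × 482 × 1 × 2 = 170,049,600 bytes.
Track D: 64,000 × 482 × 4 × 2 = 246,784,000 bytes.
Track E: 31,250 × 482 × 4 × 1 = 60,250,000 bytes.
Track F: 384,000 × 482 × 4 × 8 = 5,922,816,000 bytes.
Total = 6,631,645,200 bytes = 6631.65 MB.

6631.65 MB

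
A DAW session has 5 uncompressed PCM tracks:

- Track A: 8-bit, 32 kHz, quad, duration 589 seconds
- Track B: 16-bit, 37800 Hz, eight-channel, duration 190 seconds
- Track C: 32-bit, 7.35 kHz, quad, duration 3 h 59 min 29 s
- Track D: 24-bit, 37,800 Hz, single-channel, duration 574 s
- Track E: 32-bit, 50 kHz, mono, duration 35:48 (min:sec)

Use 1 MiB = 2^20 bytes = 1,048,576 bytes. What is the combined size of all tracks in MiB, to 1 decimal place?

Track A: 32,000 × 589 × 1 × 4 = 75,392,000 bytes.
Track B: 37,800 × 190 × 2 × 8 = 114,912,000 bytes.
Track C: 3 h 59 min 29 s = 14,369 s; 7,350 × 14,369 × 4 × 4 = 1,689,794,400 bytes.
Track D: 37,800 × 574 × 3 × 1 = 65,091,600 bytes.
Track E: 35:48 (min:sec) = 2,148 s; 50,000 × 2,148 × 4 × 1 = 429,600,000 bytes.
Total = 2,374,790,000 bytes = 2264.8 MiB.

2264.8 MiB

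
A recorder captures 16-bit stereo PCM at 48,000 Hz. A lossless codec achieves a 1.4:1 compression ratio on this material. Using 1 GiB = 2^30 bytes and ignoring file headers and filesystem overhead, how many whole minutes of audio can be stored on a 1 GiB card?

130 minutes

Uncompressed byte rate = 48,000 × 2 × 2 = 192,000 bytes/s.
After 1.4:1 compression, effective rate ≈ 137142.86 bytes/s.
Capacity = 1 × 1,073,741,824 = 1,073,741,824 bytes.
1,073,741,824 / effective rate ≈ 7829.37 s → 130 minutes.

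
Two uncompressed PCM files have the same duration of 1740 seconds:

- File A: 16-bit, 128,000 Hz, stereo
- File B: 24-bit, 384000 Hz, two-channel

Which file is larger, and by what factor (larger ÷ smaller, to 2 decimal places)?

File B, by a factor of 4.50

File A: 128,000 × 2 × 2 = 512,000 bytes/s.
File B: 384,000 × 3 × 2 = 2,304,000 bytes/s.
File B is larger; ratio = 4,008,960,000 / 890,880,000 = 4.50.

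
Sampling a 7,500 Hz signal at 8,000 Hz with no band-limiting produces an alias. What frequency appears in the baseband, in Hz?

500 Hz

Nyquist = 8,000/2 = 4,000 Hz; 7,500 Hz exceeds it.
Alias = |7,500 − 1×8,000| = |7,500 − 8,000| = 500 Hz.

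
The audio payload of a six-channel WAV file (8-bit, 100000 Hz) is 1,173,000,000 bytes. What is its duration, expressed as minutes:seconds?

Byte rate = 100,000 × 1 × 6 = 600,000 bytes/s.
Duration = 1,173,000,000 / 600,000 = 1,955 s.
1,955 s = 32:35.

32:35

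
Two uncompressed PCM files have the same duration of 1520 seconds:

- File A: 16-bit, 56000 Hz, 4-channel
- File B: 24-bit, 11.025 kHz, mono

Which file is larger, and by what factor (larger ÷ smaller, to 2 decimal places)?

File A, by a factor of 13.54

File A: 56,000 × 2 × 4 = 448,000 bytes/s.
File B: 11,025 × 3 × 1 = 33,075 bytes/s.
File A is larger; ratio = 680,960,000 / 50,274,000 = 13.54.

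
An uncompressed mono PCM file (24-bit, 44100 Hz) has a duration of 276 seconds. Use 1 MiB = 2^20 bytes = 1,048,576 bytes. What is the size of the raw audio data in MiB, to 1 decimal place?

Bytes = 44,100 samples/s × 276 s × 3 bytes/sample × 1 ch = 36,514,800 bytes.
36,514,800 / 1,048,576 = 34.8 MiB.

34.8 MiB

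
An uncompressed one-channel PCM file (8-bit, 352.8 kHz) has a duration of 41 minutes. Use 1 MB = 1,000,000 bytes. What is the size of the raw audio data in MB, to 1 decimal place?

867.9 MB

Duration = 41 minutes = 2,460 s.
Bytes = 352,800 samples/s × 2,460 s × 1 bytes/sample × 1 ch = 867,888,000 bytes.
867,888,000 / 1,000,000 = 867.9 MB.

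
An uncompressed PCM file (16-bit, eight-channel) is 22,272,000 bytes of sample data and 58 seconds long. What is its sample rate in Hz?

Bytes = sample_rate × seconds × bytes_per_sample × channels.
sample_rate = 22,272,000 / (58 × 2 × 8) = 22,272,000 / 928 = 24,000 Hz.

24,000 Hz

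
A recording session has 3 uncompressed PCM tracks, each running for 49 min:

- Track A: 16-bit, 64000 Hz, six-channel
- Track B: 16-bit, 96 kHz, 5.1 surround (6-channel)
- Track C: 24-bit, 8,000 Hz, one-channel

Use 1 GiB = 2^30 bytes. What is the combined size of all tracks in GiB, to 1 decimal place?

5.3 GiB

49 min = 2,940 s.
Track A: 64,000 × 2,940 × 2 × 6 = 2,257,920,000 bytes.
Track B: 96,000 × 2,940 × 2 × 6 = 3,386,880,000 bytes.
Track C: 8,000 × 2,940 × 3 × 1 = 70,560,000 bytes.
Total = 5,715,360,000 bytes = 5.3 GiB.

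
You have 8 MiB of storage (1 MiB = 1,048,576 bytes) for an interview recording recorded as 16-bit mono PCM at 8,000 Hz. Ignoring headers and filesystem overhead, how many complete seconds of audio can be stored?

524 seconds

Uncompressed byte rate = 8,000 × 2 × 1 = 16,000 bytes/s.
Capacity = 8 × 1,048,576 = 8,388,608 bytes.
8,388,608 / 16,000 ≈ 524.29 s → 524 seconds.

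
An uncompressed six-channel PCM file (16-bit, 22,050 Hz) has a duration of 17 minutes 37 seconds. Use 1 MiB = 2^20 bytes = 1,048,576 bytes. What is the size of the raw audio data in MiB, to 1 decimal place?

Duration = 17 minutes 37 seconds = 1,057 s.
Bytes = 22,050 samples/s × 1,057 s × 2 bytes/sample × 6 ch = 279,682,200 bytes.
279,682,200 / 1,048,576 = 266.7 MiB.

266.7 MiB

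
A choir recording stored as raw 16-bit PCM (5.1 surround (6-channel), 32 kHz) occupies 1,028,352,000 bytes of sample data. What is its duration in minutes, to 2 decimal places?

Byte rate = 32,000 × 2 × 6 = 384,000 bytes/s.
Duration = 1,028,352,000 / 384,000 = 2,678 s.
2,678 s / 60 = 44.63 minutes.

44.63 minutes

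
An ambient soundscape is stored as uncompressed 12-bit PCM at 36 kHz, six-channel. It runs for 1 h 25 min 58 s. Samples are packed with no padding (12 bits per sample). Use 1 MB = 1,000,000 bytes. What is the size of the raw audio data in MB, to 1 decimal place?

Duration = 1 h 25 min 58 s = 5,158 s.
Bits = 36,000 × 5,158 × 12 × 6 = 13,369,536,000 bits = 1,671,192,000 bytes.
1,671,192,000 / 1,000,000 = 1671.2 MB.

1671.2 MB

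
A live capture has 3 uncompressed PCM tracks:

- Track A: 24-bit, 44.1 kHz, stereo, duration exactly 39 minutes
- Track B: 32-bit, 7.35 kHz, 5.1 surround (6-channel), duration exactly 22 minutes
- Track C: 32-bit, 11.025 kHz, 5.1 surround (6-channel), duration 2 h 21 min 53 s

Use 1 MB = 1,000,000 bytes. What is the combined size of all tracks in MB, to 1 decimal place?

3104.6 MB

Track A: exactly 39 minutes = 2,340 s; 44,100 × 2,340 × 3 × 2 = 619,164,000 bytes.
Track B: exactly 22 minutes = 1,320 s; 7,350 × 1,320 × 4 × 6 = 232,848,000 bytes.
Track C: 2 h 21 min 53 s = 8,513 s; 11,025 × 8,513 × 4 × 6 = 2,252,539,800 bytes.
Total = 3,104,551,800 bytes = 3104.6 MB.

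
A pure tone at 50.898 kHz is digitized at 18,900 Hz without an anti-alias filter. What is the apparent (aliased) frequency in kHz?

5.802 kHz

Nyquist = 18,900/2 = 9,450 Hz; 50,898 Hz exceeds it.
Alias = |50,898 − 3×18,900| = |50,898 − 56,700| = 5,802 Hz = 5.802 kHz.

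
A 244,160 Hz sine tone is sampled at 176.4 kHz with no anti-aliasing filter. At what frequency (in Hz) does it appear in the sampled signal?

67,760 Hz

Nyquist = 176,400/2 = 88,200 Hz; 244,160 Hz exceeds it.
Alias = |244,160 − 1×176,400| = |244,160 − 176,400| = 67,760 Hz.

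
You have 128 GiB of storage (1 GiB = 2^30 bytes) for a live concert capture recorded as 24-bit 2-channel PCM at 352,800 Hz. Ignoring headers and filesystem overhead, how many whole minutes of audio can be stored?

Uncompressed byte rate = 352,800 × 3 × 2 = 2,116,800 bytes/s.
Capacity = 128 × 1,073,741,824 = 137,438,953,472 bytes.
137,438,953,472 / 2,116,800 ≈ 64927.7 s → 1,082 minutes.

1,082 minutes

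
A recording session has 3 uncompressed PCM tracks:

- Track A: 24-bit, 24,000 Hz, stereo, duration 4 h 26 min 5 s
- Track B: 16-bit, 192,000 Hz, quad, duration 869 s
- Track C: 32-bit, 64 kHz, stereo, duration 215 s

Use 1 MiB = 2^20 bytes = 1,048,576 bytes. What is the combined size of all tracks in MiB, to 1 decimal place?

Track A: 4 h 26 min 5 s = 15,965 s; 24,000 × 15,965 × 3 × 2 = 2,298,960,000 bytes.
Track B: 192,000 × 869 × 2 × 4 = 1,334,784,000 bytes.
Track C: 64,000 × 215 × 4 × 2 = 110,080,000 bytes.
Total = 3,743,824,000 bytes = 3570.4 MiB.

3570.4 MiB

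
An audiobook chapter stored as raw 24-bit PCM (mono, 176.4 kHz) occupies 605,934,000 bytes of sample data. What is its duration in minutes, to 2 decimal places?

19.08 minutes

Byte rate = 176,400 × 3 × 1 = 529,200 bytes/s.
Duration = 605,934,000 / 529,200 = 1,145 s.
1,145 s / 60 = 19.08 minutes.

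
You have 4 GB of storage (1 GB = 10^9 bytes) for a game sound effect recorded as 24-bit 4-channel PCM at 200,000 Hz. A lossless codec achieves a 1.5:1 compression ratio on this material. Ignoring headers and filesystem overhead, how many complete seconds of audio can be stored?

2,500 seconds

Uncompressed byte rate = 200,000 × 3 × 4 = 2,400,000 bytes/s.
After 1.5:1 compression, effective rate ≈ 1600000 bytes/s.
Capacity = 4 × 1,000,000,000 = 4,000,000,000 bytes.
4,000,000,000 / effective rate ≈ 2500 s → 2,500 seconds.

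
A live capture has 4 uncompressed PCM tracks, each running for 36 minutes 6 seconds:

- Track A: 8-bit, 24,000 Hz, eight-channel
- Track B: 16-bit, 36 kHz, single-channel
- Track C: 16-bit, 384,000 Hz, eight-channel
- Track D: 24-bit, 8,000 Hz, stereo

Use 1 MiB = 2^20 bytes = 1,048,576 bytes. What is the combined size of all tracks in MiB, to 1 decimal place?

13335.9 MiB

36 minutes 6 seconds = 2,166 s.
Track A: 24,000 × 2,166 × 1 × 8 = 415,872,000 bytes.
Track B: 36,000 × 2,166 × 2 × 1 = 155,952,000 bytes.
Track C: 384,000 × 2,166 × 2 × 8 = 13,307,904,000 bytes.
Track D: 8,000 × 2,166 × 3 × 2 = 103,968,000 bytes.
Total = 13,983,696,000 bytes = 13335.9 MiB.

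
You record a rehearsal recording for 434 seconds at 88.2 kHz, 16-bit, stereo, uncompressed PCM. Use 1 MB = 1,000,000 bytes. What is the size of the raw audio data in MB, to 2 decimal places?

Bytes = 88,200 samples/s × 434 s × 2 bytes/sample × 2 ch = 153,115,200 bytes.
153,115,200 / 1,000,000 = 153.12 MB.

153.12 MB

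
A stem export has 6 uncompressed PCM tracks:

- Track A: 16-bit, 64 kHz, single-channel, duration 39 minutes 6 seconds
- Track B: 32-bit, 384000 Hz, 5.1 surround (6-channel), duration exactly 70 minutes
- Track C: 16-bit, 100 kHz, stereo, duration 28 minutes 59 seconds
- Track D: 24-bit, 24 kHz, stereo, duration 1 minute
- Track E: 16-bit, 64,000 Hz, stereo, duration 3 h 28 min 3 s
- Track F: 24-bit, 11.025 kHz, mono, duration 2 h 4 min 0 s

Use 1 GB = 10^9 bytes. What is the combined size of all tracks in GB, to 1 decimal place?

Track A: 39 minutes 6 seconds = 2,346 s; 64,000 × 2,346 × 2 × 1 = 300,288,000 bytes.
Track B: exactly 70 minutes = 4,200 s; 384,000 × 4,200 × 4 × 6 = 38,707,200,000 bytes.
Track C: 28 minutes 59 seconds = 1,739 s; 100,000 × 1,739 × 2 × 2 = 695,600,000 bytes.
Track D: 1 minute = 60 s; 24,000 × 60 × 3 × 2 = 8,640,000 bytes.
Track E: 3 h 28 min 3 s = 12,483 s; 64,000 × 12,483 × 2 × 2 = 3,195,648,000 bytes.
Track F: 2 h 4 min 0 s = 7,440 s; 11,025 × 7,440 × 3 × 1 = 246,078,000 bytes.
Total = 43,153,454,000 bytes = 43.2 GB.

43.2 GB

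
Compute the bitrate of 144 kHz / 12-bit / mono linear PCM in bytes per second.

Bit rate = 144,000 × 12 × 1 = 1,728,000 bits/s.
1,728,000 / 8 = 216,000 bytes/s.

216,000 bytes/s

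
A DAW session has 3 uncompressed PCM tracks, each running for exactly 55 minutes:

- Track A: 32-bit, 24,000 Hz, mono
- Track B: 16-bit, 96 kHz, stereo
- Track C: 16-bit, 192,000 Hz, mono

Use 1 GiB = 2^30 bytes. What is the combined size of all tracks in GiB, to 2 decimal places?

2.66 GiB

exactly 55 minutes = 3,300 s.
Track A: 24,000 × 3,300 × 4 × 1 = 316,800,000 bytes.
Track B: 96,000 × 3,300 × 2 × 2 = 1,267,200,000 bytes.
Track C: 192,000 × 3,300 × 2 × 1 = 1,267,200,000 bytes.
Total = 2,851,200,000 bytes = 2.66 GiB.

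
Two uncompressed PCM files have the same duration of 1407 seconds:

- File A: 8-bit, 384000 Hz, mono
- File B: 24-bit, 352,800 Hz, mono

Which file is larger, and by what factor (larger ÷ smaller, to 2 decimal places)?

File B, by a factor of 2.76

File A: 384,000 × 1 × 1 = 384,000 bytes/s.
File B: 352,800 × 3 × 1 = 1,058,400 bytes/s.
File B is larger; ratio = 1,489,168,800 / 540,288,000 = 2.76.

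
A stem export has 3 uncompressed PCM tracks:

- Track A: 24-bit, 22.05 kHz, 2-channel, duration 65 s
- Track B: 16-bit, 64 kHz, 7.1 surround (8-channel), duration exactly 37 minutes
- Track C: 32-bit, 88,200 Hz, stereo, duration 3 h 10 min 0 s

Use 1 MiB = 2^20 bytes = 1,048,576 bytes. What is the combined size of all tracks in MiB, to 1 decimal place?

Track A: 22,050 × 65 × 3 × 2 = 8,599,500 bytes.
Track B: exactly 37 minutes = 2,220 s; 64,000 × 2,220 × 2 × 8 = 2,273,280,000 bytes.
Track C: 3 h 10 min 0 s = 11,400 s; 88,200 × 11,400 × 4 × 2 = 8,043,840,000 bytes.
Total = 10,325,719,500 bytes = 9847.4 MiB.

9847.4 MiB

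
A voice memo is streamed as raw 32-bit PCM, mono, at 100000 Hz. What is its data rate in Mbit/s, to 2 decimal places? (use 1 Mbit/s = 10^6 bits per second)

Bit rate = 100,000 × 32 × 1 = 3,200,000 bits/s.
= 3.20 Mbit/s.

3.20 Mbit/s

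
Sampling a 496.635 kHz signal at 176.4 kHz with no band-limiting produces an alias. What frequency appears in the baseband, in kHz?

Nyquist = 176,400/2 = 88,200 Hz; 496,635 Hz exceeds it.
Alias = |496,635 − 3×176,400| = |496,635 − 529,200| = 32,565 Hz = 32.565 kHz.

32.565 kHz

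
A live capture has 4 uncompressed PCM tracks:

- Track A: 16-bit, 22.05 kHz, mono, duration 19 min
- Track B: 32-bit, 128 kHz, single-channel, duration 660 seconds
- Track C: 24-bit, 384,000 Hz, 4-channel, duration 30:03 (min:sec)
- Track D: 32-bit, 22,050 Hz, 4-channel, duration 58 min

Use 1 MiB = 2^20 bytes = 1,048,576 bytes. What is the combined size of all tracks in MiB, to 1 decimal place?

9464.4 MiB

Track A: 19 min = 1,140 s; 22,050 × 1,140 × 2 × 1 = 50,274,000 bytes.
Track B: 128,000 × 660 × 4 × 1 = 337,920,000 bytes.
Track C: 30:03 (min:sec) = 1,803 s; 384,000 × 1,803 × 3 × 4 = 8,308,224,000 bytes.
Track D: 58 min = 3,480 s; 22,050 × 3,480 × 4 × 4 = 1,227,744,000 bytes.
Total = 9,924,162,000 bytes = 9464.4 MiB.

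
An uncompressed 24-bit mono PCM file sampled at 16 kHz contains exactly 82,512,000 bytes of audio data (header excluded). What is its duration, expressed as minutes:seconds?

Byte rate = 16,000 × 3 × 1 = 48,000 bytes/s.
Duration = 82,512,000 / 48,000 = 1,719 s.
1,719 s = 28:39.

28:39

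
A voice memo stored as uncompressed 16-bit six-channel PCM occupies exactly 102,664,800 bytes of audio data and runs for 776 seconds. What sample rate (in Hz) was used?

Bytes = sample_rate × seconds × bytes_per_sample × channels.
sample_rate = 102,664,800 / (776 × 2 × 6) = 102,664,800 / 9,312 = 11,025 Hz.

11,025 Hz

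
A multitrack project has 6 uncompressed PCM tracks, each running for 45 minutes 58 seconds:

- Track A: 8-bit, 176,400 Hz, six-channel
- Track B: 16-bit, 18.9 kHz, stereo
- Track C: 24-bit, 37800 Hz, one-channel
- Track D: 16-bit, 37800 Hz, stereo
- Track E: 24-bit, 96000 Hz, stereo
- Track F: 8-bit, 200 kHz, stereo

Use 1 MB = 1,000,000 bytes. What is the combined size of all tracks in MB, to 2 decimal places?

6549.15 MB

45 minutes 58 seconds = 2,758 s.
Track A: 176,400 × 2,758 × 1 × 6 = 2,919,067,200 bytes.
Track B: 18,900 × 2,758 × 2 × 2 = 208,504,800 bytes.
Track C: 37,800 × 2,758 × 3 × 1 = 312,757,200 bytes.
Track D: 37,800 × 2,758 × 2 × 2 = 417,009,600 bytes.
Track E: 96,000 × 2,758 × 3 × 2 = 1,588,608,000 bytes.
Track F: 200,000 × 2,758 × 1 × 2 = 1,103,200,000 bytes.
Total = 6,549,146,800 bytes = 6549.15 MB.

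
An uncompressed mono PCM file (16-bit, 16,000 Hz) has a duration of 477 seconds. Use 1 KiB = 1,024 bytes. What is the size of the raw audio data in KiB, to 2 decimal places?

14906.25 KiB

Bytes = 16,000 samples/s × 477 s × 2 bytes/sample × 1 ch = 15,264,000 bytes.
15,264,000 / 1,024 = 14906.25 KiB.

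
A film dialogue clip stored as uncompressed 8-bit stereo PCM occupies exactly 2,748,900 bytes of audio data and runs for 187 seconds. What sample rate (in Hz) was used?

7,350 Hz

Bytes = sample_rate × seconds × bytes_per_sample × channels.
sample_rate = 2,748,900 / (187 × 1 × 2) = 2,748,900 / 374 = 7,350 Hz.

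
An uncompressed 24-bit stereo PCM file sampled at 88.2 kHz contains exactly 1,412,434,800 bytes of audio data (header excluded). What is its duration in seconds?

Byte rate = 88,200 × 3 × 2 = 529,200 bytes/s.
Duration = 1,412,434,800 / 529,200 = 2,669 s.

2,669 seconds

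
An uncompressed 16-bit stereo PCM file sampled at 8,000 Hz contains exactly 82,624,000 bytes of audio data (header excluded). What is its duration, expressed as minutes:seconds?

43:02

Byte rate = 8,000 × 2 × 2 = 32,000 bytes/s.
Duration = 82,624,000 / 32,000 = 2,582 s.
2,582 s = 43:02.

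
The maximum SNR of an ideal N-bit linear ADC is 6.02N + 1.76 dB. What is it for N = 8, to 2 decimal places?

6.02 × 8 + 1.76 = 49.92 dB.

49.92 dB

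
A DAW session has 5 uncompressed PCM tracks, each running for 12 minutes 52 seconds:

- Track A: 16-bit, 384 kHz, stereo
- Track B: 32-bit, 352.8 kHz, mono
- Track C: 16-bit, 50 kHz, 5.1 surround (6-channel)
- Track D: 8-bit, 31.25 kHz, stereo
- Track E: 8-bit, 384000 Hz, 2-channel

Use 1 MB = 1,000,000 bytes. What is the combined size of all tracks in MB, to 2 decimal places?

3379.58 MB

12 minutes 52 seconds = 772 s.
Track A: 384,000 × 772 × 2 × 2 = 1,185,792,000 bytes.
Track B: 352,800 × 772 × 4 × 1 = 1,089,446,400 bytes.
Track C: 50,000 × 772 × 2 × 6 = 463,200,000 bytes.
Track D: 31,250 × 772 × 1 × 2 = 48,250,000 bytes.
Track E: 384,000 × 772 × 1 × 2 = 592,896,000 bytes.
Total = 3,379,584,400 bytes = 3379.58 MB.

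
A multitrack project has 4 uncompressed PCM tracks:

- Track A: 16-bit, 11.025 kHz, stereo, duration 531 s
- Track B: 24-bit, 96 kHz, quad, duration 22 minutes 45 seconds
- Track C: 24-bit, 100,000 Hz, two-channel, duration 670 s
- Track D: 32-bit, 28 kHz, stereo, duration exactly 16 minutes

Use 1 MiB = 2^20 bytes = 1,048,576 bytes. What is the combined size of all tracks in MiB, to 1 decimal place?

2110.4 MiB

Track A: 11,025 × 531 × 2 × 2 = 23,417,100 bytes.
Track B: 22 minutes 45 seconds = 1,365 s; 96,000 × 1,365 × 3 × 4 = 1,572,480,000 bytes.
Track C: 100,000 × 670 × 3 × 2 = 402,000,000 bytes.
Track D: exactly 16 minutes = 960 s; 28,000 × 960 × 4 × 2 = 215,040,000 bytes.
Total = 2,212,937,100 bytes = 2110.4 MiB.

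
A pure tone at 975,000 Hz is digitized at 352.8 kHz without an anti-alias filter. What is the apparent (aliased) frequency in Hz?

83,400 Hz

Nyquist = 352,800/2 = 176,400 Hz; 975,000 Hz exceeds it.
Alias = |975,000 − 3×352,800| = |975,000 − 1,058,400| = 83,400 Hz.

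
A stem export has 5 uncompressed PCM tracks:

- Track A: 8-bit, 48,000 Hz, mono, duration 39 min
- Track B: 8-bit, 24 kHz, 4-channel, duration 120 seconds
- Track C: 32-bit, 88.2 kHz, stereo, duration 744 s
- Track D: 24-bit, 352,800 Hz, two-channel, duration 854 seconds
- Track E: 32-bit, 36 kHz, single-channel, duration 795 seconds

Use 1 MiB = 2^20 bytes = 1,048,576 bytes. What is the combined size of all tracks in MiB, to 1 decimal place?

2451.9 MiB

Track A: 39 min = 2,340 s; 48,000 × 2,340 × 1 × 1 = 112,320,000 bytes.
Track B: 24,000 × 120 × 1 × 4 = 11,520,000 bytes.
Track C: 88,200 × 744 × 4 × 2 = 524,966,400 bytes.
Track D: 352,800 × 854 × 3 × 2 = 1,807,747,200 bytes.
Track E: 36,000 × 795 × 4 × 1 = 114,480,000 bytes.
Total = 2,571,033,600 bytes = 2451.9 MiB.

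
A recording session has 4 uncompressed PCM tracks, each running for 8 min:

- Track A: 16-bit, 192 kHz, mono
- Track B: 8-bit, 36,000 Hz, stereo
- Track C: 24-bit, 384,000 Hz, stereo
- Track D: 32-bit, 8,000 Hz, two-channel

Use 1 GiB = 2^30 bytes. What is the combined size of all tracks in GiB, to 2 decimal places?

8 min = 480 s.
Track A: 192,000 × 480 × 2 × 1 = 184,320,000 bytes.
Track B: 36,000 × 480 × 1 × 2 = 34,560,000 bytes.
Track C: 384,000 × 480 × 3 × 2 = 1,105,920,000 bytes.
Track D: 8,000 × 480 × 4 × 2 = 30,720,000 bytes.
Total = 1,355,520,000 bytes = 1.26 GiB.

1.26 GiB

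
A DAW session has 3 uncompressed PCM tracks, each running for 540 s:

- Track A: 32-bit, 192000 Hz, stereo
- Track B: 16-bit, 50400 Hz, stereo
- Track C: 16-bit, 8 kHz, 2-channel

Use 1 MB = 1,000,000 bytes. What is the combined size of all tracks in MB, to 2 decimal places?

Track A: 192,000 × 540 × 4 × 2 = 829,440,000 bytes.
Track B: 50,400 × 540 × 2 × 2 = 108,864,000 bytes.
Track C: 8,000 × 540 × 2 × 2 = 17,280,000 bytes.
Total = 955,584,000 bytes = 955.58 MB.

955.58 MB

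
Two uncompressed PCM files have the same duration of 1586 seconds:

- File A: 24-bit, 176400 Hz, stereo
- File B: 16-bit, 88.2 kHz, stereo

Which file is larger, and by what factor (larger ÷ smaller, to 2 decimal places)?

File A: 176,400 × 3 × 2 = 1,058,400 bytes/s.
File B: 88,200 × 2 × 2 = 352,800 bytes/s.
File A is larger; ratio = 1,678,622,400 / 559,540,800 = 3.00.

File A, by a factor of 3.00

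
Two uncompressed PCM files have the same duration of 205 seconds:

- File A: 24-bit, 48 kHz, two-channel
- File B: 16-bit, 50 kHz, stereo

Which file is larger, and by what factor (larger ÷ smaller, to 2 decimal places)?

File A: 48,000 × 3 × 2 = 288,000 bytes/s.
File B: 50,000 × 2 × 2 = 200,000 bytes/s.
File A is larger; ratio = 59,040,000 / 41,000,000 = 1.44.

File A, by a factor of 1.44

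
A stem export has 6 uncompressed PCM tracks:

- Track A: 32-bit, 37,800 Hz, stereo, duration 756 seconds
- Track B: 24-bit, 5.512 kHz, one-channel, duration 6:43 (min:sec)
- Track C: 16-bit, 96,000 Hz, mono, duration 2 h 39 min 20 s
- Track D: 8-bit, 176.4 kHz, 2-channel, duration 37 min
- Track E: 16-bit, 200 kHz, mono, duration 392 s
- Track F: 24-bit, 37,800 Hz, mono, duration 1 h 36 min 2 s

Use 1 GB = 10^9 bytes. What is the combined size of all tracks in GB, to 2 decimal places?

Track A: 37,800 × 756 × 4 × 2 = 228,614,400 bytes.
Track B: 6:43 (min:sec) = 403 s; 5,512 × 403 × 3 × 1 = 6,664,008 bytes.
Track C: 2 h 39 min 20 s = 9,560 s; 96,000 × 9,560 × 2 × 1 = 1,835,520,000 bytes.
Track D: 37 min = 2,220 s; 176,400 × 2,220 × 1 × 2 = 783,216,000 bytes.
Track E: 200,000 × 392 × 2 × 1 = 156,800,000 bytes.
Track F: 1 h 36 min 2 s = 5,762 s; 37,800 × 5,762 × 3 × 1 = 653,410,800 bytes.
Total = 3,664,225,208 bytes = 3.66 GB.

3.66 GB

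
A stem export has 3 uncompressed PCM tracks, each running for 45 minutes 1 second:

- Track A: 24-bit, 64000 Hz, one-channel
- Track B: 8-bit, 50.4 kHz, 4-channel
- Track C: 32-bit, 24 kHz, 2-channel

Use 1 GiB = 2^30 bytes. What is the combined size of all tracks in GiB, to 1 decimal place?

1.5 GiB

45 minutes 1 second = 2,701 s.
Track A: 64,000 × 2,701 × 3 × 1 = 518,592,000 bytes.
Track B: 50,400 × 2,701 × 1 × 4 = 544,521,600 bytes.
Track C: 24,000 × 2,701 × 4 × 2 = 518,592,000 bytes.
Total = 1,581,705,600 bytes = 1.5 GiB.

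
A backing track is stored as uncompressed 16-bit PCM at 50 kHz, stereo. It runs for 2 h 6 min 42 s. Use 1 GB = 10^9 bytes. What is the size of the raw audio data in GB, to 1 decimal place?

Duration = 2 h 6 min 42 s = 7,602 s.
Bytes = 50,000 samples/s × 7,602 s × 2 bytes/sample × 2 ch = 1,520,400,000 bytes.
1,520,400,000 / 1,000,000,000 = 1.5 GB.

1.5 GB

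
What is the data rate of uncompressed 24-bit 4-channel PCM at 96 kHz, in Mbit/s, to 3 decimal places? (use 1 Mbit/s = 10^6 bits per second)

Bit rate = 96,000 × 24 × 4 = 9,216,000 bits/s.
= 9.216 Mbit/s.

9.216 Mbit/s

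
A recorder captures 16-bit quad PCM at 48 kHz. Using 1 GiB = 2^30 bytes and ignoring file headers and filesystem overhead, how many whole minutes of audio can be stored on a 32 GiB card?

Uncompressed byte rate = 48,000 × 2 × 4 = 384,000 bytes/s.
Capacity = 32 × 1,073,741,824 = 34,359,738,368 bytes.
34,359,738,368 / 384,000 ≈ 89478.49 s → 1,491 minutes.

1,491 minutes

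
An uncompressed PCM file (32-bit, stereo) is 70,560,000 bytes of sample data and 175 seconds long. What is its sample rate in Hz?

Bytes = sample_rate × seconds × bytes_per_sample × channels.
sample_rate = 70,560,000 / (175 × 4 × 2) = 70,560,000 / 1,400 = 50,400 Hz.

50,400 Hz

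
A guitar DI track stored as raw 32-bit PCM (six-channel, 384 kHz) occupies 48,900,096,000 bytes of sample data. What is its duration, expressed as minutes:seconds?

Byte rate = 384,000 × 4 × 6 = 9,216,000 bytes/s.
Duration = 48,900,096,000 / 9,216,000 = 5,306 s.
5,306 s = 88:26.

88:26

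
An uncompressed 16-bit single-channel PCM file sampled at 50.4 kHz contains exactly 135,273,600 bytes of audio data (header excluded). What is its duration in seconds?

Byte rate = 50,400 × 2 × 1 = 100,800 bytes/s.
Duration = 135,273,600 / 100,800 = 1,342 s.

1,342 seconds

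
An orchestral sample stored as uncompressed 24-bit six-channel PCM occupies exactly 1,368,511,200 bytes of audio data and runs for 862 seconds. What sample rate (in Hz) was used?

88,200 Hz

Bytes = sample_rate × seconds × bytes_per_sample × channels.
sample_rate = 1,368,511,200 / (862 × 3 × 6) = 1,368,511,200 / 15,516 = 88,200 Hz.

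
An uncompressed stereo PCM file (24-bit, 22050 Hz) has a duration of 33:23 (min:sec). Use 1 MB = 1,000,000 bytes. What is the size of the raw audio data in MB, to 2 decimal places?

Duration = 33:23 (min:sec) = 2,003 s.
Bytes = 22,050 samples/s × 2,003 s × 3 bytes/sample × 2 ch = 264,996,900 bytes.
264,996,900 / 1,000,000 = 265.00 MB.

265.00 MB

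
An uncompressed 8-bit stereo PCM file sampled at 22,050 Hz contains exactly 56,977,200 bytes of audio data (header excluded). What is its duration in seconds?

1,292 seconds

Byte rate = 22,050 × 1 × 2 = 44,100 bytes/s.
Duration = 56,977,200 / 44,100 = 1,292 s.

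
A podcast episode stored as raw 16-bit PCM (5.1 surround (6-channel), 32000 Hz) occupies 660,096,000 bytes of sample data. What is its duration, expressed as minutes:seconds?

28:39

Byte rate = 32,000 × 2 × 6 = 384,000 bytes/s.
Duration = 660,096,000 / 384,000 = 1,719 s.
1,719 s = 28:39.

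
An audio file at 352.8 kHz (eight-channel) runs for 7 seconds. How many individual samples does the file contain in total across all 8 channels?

19,756,800 samples

352,800 × 7 s × 8 ch = 19,756,800 samples.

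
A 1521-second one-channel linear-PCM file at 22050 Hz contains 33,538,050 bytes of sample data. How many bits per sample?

8 bits

Bytes per sample = 33,538,050 / (22,050 × 1,521 × 1) = 33,538,050 / 33,538,050 = 1.
Bit depth = 1 × 8 = 8 bits.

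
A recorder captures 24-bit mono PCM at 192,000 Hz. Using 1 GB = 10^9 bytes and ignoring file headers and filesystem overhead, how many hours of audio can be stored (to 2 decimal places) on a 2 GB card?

0.96 hours

Uncompressed byte rate = 192,000 × 3 × 1 = 576,000 bytes/s.
Capacity = 2 × 1,000,000,000 = 2,000,000,000 bytes.
2,000,000,000 / 576,000 ≈ 3472.22 s → 0.96 hours.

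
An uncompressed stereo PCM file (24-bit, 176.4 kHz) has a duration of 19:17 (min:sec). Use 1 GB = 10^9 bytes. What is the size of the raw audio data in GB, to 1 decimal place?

1.2 GB

Duration = 19:17 (min:sec) = 1,157 s.
Bytes = 176,400 samples/s × 1,157 s × 3 bytes/sample × 2 ch = 1,224,568,800 bytes.
1,224,568,800 / 1,000,000,000 = 1.2 GB.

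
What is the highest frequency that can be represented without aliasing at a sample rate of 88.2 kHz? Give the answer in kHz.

44.1 kHz

Nyquist frequency = sample rate / 2 = 88,200 / 2 = 44.1 kHz.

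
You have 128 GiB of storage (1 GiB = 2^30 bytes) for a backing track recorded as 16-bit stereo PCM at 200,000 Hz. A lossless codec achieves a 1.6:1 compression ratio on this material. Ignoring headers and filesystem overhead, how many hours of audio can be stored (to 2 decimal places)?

76.35 hours

Uncompressed byte rate = 200,000 × 2 × 2 = 800,000 bytes/s.
After 1.6:1 compression, effective rate ≈ 500000 bytes/s.
Capacity = 128 × 1,073,741,824 = 137,438,953,472 bytes.
137,438,953,472 / effective rate ≈ 274877.91 s → 76.35 hours.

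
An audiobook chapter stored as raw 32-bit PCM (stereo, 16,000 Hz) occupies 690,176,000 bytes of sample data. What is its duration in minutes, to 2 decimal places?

Byte rate = 16,000 × 4 × 2 = 128,000 bytes/s.
Duration = 690,176,000 / 128,000 = 5,392 s.
5,392 s / 60 = 89.87 minutes.

89.87 minutes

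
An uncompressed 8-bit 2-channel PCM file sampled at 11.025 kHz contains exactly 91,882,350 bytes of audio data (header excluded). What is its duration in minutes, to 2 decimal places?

Byte rate = 11,025 × 1 × 2 = 22,050 bytes/s.
Duration = 91,882,350 / 22,050 = 4,167 s.
4,167 s / 60 = 69.45 minutes.

69.45 minutes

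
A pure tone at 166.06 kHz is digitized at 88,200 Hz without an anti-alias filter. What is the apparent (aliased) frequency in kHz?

10.34 kHz

Nyquist = 88,200/2 = 44,100 Hz; 166,060 Hz exceeds it.
Alias = |166,060 − 2×88,200| = |166,060 − 176,400| = 10,340 Hz = 10.34 kHz.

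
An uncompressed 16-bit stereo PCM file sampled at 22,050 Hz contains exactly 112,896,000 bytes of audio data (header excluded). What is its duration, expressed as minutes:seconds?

21:20

Byte rate = 22,050 × 2 × 2 = 88,200 bytes/s.
Duration = 112,896,000 / 88,200 = 1,280 s.
1,280 s = 21:20.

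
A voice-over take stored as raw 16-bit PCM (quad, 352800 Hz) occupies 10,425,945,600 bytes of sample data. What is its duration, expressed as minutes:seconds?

Byte rate = 352,800 × 2 × 4 = 2,822,400 bytes/s.
Duration = 10,425,945,600 / 2,822,400 = 3,694 s.
3,694 s = 61:34.

61:34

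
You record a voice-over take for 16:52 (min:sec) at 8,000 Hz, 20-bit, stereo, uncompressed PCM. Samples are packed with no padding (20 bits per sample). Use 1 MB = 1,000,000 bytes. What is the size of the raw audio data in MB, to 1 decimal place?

40.5 MB

Duration = 16:52 (min:sec) = 1,012 s.
Bits = 8,000 × 1,012 × 20 × 2 = 323,840,000 bits = 40,480,000 bytes.
40,480,000 / 1,000,000 = 40.5 MB.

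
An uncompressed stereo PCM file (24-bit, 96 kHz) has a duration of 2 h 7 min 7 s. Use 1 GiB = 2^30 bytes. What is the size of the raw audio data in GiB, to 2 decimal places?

Duration = 2 h 7 min 7 s = 7,627 s.
Bytes = 96,000 samples/s × 7,627 s × 3 bytes/sample × 2 ch = 4,393,152,000 bytes.
4,393,152,000 / 1,073,741,824 = 4.09 GiB.

4.09 GiB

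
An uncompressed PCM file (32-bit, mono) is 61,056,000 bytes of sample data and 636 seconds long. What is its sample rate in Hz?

24,000 Hz

Bytes = sample_rate × seconds × bytes_per_sample × channels.
sample_rate = 61,056,000 / (636 × 4 × 1) = 61,056,000 / 2,544 = 24,000 Hz.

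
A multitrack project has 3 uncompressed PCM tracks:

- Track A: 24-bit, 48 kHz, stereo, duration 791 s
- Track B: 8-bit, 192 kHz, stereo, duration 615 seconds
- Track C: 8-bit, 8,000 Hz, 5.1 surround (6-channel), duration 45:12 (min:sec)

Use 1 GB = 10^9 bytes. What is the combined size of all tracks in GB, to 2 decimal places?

0.59 GB

Track A: 48,000 × 791 × 3 × 2 = 227,808,000 bytes.
Track B: 192,000 × 615 × 1 × 2 = 236,160,000 bytes.
Track C: 45:12 (min:sec) = 2,712 s; 8,000 × 2,712 × 1 × 6 = 130,176,000 bytes.
Total = 594,144,000 bytes = 0.59 GB.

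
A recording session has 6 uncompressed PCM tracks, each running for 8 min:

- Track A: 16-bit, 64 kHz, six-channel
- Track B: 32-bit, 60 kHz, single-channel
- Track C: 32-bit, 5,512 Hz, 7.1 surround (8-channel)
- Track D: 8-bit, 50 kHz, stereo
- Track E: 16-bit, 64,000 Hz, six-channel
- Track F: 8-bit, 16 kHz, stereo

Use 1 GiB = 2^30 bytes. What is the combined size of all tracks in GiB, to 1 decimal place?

0.9 GiB

8 min = 480 s.
Track A: 64,000 × 480 × 2 × 6 = 368,640,000 bytes.
Track B: 60,000 × 480 × 4 × 1 = 115,200,000 bytes.
Track C: 5,512 × 480 × 4 × 8 = 84,664,320 bytes.
Track D: 50,000 × 480 × 1 × 2 = 48,000,000 bytes.
Track E: 64,000 × 480 × 2 × 6 = 368,640,000 bytes.
Track F: 16,000 × 480 × 1 × 2 = 15,360,000 bytes.
Total = 1,000,504,320 bytes = 0.9 GiB.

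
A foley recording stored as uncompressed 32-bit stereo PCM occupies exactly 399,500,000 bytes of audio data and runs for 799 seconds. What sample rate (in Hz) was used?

62,500 Hz

Bytes = sample_rate × seconds × bytes_per_sample × channels.
sample_rate = 399,500,000 / (799 × 4 × 2) = 399,500,000 / 6,392 = 62,500 Hz.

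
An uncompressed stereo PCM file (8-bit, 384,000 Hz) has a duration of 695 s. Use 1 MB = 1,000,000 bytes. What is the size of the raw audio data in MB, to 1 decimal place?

533.8 MB

Bytes = 384,000 samples/s × 695 s × 1 bytes/sample × 2 ch = 533,760,000 bytes.
533,760,000 / 1,000,000 = 533.8 MB.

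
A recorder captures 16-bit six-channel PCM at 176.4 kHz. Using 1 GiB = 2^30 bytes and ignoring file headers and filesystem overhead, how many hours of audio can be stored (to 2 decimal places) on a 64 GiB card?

Uncompressed byte rate = 176,400 × 2 × 6 = 2,116,800 bytes/s.
Capacity = 64 × 1,073,741,824 = 68,719,476,736 bytes.
68,719,476,736 / 2,116,800 ≈ 32463.85 s → 9.02 hours.

9.02 hours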